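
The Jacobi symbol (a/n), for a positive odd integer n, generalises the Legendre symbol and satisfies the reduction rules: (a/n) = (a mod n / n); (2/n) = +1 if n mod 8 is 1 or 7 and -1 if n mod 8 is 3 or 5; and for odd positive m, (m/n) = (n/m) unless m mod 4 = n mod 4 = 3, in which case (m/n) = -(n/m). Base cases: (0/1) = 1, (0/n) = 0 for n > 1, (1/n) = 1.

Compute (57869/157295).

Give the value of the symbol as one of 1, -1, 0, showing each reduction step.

flip (57869/157295) -> (157295/57869): both odd, 57869 mod 4 = 1, 157295 mod 4 = 3, so the flip contributes +1; sign now +1
(157295/57869): 157295 mod 57869 = 41557, so (157295/57869) = (41557/57869)
flip (41557/57869) -> (57869/41557): both odd, 41557 mod 4 = 1, 57869 mod 4 = 1, so the flip contributes +1; sign now +1
(57869/41557): 57869 mod 41557 = 16312, so (57869/41557) = (16312/41557)
factor out 2^3: 16312 = 2^3·2039; with 41557 mod 8 = 5, (2/41557) = -1; sign now -1; continue with (2039/41557)
flip (2039/41557) -> (41557/2039): both odd, 2039 mod 4 = 3, 41557 mod 4 = 1, so the flip contributes +1; sign now -1
(41557/2039): 41557 mod 2039 = 777, so (41557/2039) = (777/2039)
flip (777/2039) -> (2039/777): both odd, 777 mod 4 = 1, 2039 mod 4 = 3, so the flip contributes +1; sign now -1
(2039/777): 2039 mod 777 = 485, so (2039/777) = (485/777)
flip (485/777) -> (777/485): both odd, 485 mod 4 = 1, 777 mod 4 = 1, so the flip contributes +1; sign now -1
(777/485): 777 mod 485 = 292, so (777/485) = (292/485)
factor out 2^2: 292 = 2^2·73; with 485 mod 8 = 5, (2/485) = -1; sign now -1; continue with (73/485)
flip (73/485) -> (485/73): both odd, 73 mod 4 = 1, 485 mod 4 = 1, so the flip contributes +1; sign now -1
(485/73): 485 mod 73 = 47, so (485/73) = (47/73)
flip (47/73) -> (73/47): both odd, 47 mod 4 = 3, 73 mod 4 = 1, so the flip contributes +1; sign now -1
(73/47): 73 mod 47 = 26, so (73/47) = (26/47)
factor out 2^1: 26 = 2^1·13; with 47 mod 8 = 7, (2/47) = +1; sign now -1; continue with (13/47)
flip (13/47) -> (47/13): both odd, 13 mod 4 = 1, 47 mod 4 = 3, so the flip contributes +1; sign now -1
(47/13): 47 mod 13 = 8, so (47/13) = (8/13)
factor out 2^3: 8 = 2^3·1; with 13 mod 8 = 5, (2/13) = -1; sign now +1; continue with (1/13)
reached (1/13) = 1, so the symbol is +1

1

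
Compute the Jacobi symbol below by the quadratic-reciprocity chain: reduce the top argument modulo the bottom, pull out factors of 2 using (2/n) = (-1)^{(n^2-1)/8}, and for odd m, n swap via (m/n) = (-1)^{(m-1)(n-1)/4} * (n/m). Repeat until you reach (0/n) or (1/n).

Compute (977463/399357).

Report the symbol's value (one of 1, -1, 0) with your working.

(977463/399357) = (178749/399357)   [reduce mod 399357]
reciprocity: (178749/399357) = +1·(399357/178749) since 178749 mod 4 = 1, 399357 mod 4 = 1; sign now +1
(399357/178749) = (41859/178749)   [reduce mod 178749]
reciprocity: (41859/178749) = +1·(178749/41859) since 41859 mod 4 = 3, 178749 mod 4 = 1; sign now +1
(178749/41859) = (11313/41859)   [reduce mod 41859]
reciprocity: (11313/41859) = +1·(41859/11313) since 11313 mod 4 = 1, 41859 mod 4 = 3; sign now +1
(41859/11313) = (7920/11313)   [reduce mod 11313]
7920 = 2^4·495; (2/11313) = +1 since 11313 mod 8 = 1, so (7920/11313) = (+1)^4·(495/11313); sign now +1
reciprocity: (495/11313) = +1·(11313/495) since 495 mod 4 = 3, 11313 mod 4 = 1; sign now +1
(11313/495) = (423/495)   [reduce mod 495]
reciprocity: (423/495) = -1·(495/423) since 423 mod 4 = 3, 495 mod 4 = 3; sign now -1
(495/423) = (72/423)   [reduce mod 423]
72 = 2^3·9; (2/423) = +1 since 423 mod 8 = 7, so (72/423) = (+1)^3·(9/423); sign now -1
reciprocity: (9/423) = +1·(423/9) since 9 mod 4 = 1, 423 mod 4 = 3; sign now -1
(423/9) = (0/9)   [reduce mod 9]
(0/9) = 0   [gcd(a, n) > 1]; final value = 0

0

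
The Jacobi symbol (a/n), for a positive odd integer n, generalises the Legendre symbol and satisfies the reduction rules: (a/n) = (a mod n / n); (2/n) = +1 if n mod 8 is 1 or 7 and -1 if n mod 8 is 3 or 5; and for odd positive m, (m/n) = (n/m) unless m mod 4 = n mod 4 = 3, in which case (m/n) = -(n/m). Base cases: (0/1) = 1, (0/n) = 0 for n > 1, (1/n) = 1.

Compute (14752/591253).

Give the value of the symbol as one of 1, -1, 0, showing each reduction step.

factor out 2^5: 14752 = 2^5·461; with 591253 mod 8 = 5, (2/591253) = -1; sign now -1; continue with (461/591253)
flip (461/591253) -> (591253/461): both odd, 461 mod 4 = 1, 591253 mod 4 = 1, so the flip contributes +1; sign now -1
(591253/461): 591253 mod 461 = 251, so (591253/461) = (251/461)
flip (251/461) -> (461/251): both odd, 251 mod 4 = 3, 461 mod 4 = 1, so the flip contributes +1; sign now -1
(461/251): 461 mod 251 = 210, so (461/251) = (210/251)
factor out 2^1: 210 = 2^1·105; with 251 mod 8 = 3, (2/251) = -1; sign now +1; continue with (105/251)
flip (105/251) -> (251/105): both odd, 105 mod 4 = 1, 251 mod 4 = 3, so the flip contributes +1; sign now +1
(251/105): 251 mod 105 = 41, so (251/105) = (41/105)
flip (41/105) -> (105/41): both odd, 41 mod 4 = 1, 105 mod 4 = 1, so the flip contributes +1; sign now +1
(105/41): 105 mod 41 = 23, so (105/41) = (23/41)
flip (23/41) -> (41/23): both odd, 23 mod 4 = 3, 41 mod 4 = 1, so the flip contributes +1; sign now +1
(41/23): 41 mod 23 = 18, so (41/23) = (18/23)
factor out 2^1: 18 = 2^1·9; with 23 mod 8 = 7, (2/23) = +1; sign now +1; continue with (9/23)
flip (9/23) -> (23/9): both odd, 9 mod 4 = 1, 23 mod 4 = 3, so the flip contributes +1; sign now +1
(23/9): 23 mod 9 = 5, so (23/9) = (5/9)
flip (5/9) -> (9/5): both odd, 5 mod 4 = 1, 9 mod 4 = 1, so the flip contributes +1; sign now +1
(9/5): 9 mod 5 = 4, so (9/5) = (4/5)
factor out 2^2: 4 = 2^2·1; with 5 mod 8 = 5, (2/5) = -1; sign now +1; continue with (1/5)
reached (1/5) = 1, so the symbol is +1

1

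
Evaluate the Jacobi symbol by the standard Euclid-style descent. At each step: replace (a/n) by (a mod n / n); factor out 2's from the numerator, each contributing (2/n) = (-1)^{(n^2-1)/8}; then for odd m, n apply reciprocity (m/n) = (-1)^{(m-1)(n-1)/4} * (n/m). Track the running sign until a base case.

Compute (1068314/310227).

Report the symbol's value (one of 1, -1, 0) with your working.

-1

(1068314/310227) = (137633/310227)   [reduce mod 310227]
reciprocity: (137633/310227) = +1·(310227/137633) since 137633 mod 4 = 1, 310227 mod 4 = 3; sign now +1
(310227/137633) = (34961/137633)   [reduce mod 137633]
reciprocity: (34961/137633) = +1·(137633/34961) since 34961 mod 4 = 1, 137633 mod 4 = 1; sign now +1
(137633/34961) = (32750/34961)   [reduce mod 34961]
32750 = 2^1·16375; (2/34961) = +1 since 34961 mod 8 = 1, so (32750/34961) = (+1)^1·(16375/34961); sign now +1
reciprocity: (16375/34961) = +1·(34961/16375) since 16375 mod 4 = 3, 34961 mod 4 = 1; sign now +1
(34961/16375) = (2211/16375)   [reduce mod 16375]
reciprocity: (2211/16375) = -1·(16375/2211) since 2211 mod 4 = 3, 16375 mod 4 = 3; sign now -1
(16375/2211) = (898/2211)   [reduce mod 2211]
898 = 2^1·449; (2/2211) = -1 since 2211 mod 8 = 3, so (898/2211) = (-1)^1·(449/2211); sign now +1
reciprocity: (449/2211) = +1·(2211/449) since 449 mod 4 = 1, 2211 mod 4 = 3; sign now +1
(2211/449) = (415/449)   [reduce mod 449]
reciprocity: (415/449) = +1·(449/415) since 415 mod 4 = 3, 449 mod 4 = 1; sign now +1
(449/415) = (34/415)   [reduce mod 415]
34 = 2^1·17; (2/415) = +1 since 415 mod 8 = 7, so (34/415) = (+1)^1·(17/415); sign now +1
reciprocity: (17/415) = +1·(415/17) since 17 mod 4 = 1, 415 mod 4 = 3; sign now +1
(415/17) = (7/17)   [reduce mod 17]
reciprocity: (7/17) = +1·(17/7) since 7 mod 4 = 3, 17 mod 4 = 1; sign now +1
(17/7) = (3/7)   [reduce mod 7]
reciprocity: (3/7) = -1·(7/3) since 3 mod 4 = 3, 7 mod 4 = 3; sign now -1
(7/3) = (1/3)   [reduce mod 3]
(1/3) = 1; final value = sign = -1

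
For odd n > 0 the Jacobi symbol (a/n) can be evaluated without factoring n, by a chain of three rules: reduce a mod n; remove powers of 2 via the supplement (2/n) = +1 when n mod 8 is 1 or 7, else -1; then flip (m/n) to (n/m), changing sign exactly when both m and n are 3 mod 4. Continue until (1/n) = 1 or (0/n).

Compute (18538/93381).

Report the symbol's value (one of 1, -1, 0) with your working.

18538 = 2^1·9269; (2/93381) = -1 since 93381 mod 8 = 5, so (18538/93381) = (-1)^1·(9269/93381); sign now -1
reciprocity: (9269/93381) = +1·(93381/9269) since 9269 mod 4 = 1, 93381 mod 4 = 1; sign now -1
(93381/9269) = (691/9269)   [reduce mod 9269]
reciprocity: (691/9269) = +1·(9269/691) since 691 mod 4 = 3, 9269 mod 4 = 1; sign now -1
(9269/691) = (286/691)   [reduce mod 691]
286 = 2^1·143; (2/691) = -1 since 691 mod 8 = 3, so (286/691) = (-1)^1·(143/691); sign now +1
reciprocity: (143/691) = -1·(691/143) since 143 mod 4 = 3, 691 mod 4 = 3; sign now -1
(691/143) = (119/143)   [reduce mod 143]
reciprocity: (119/143) = -1·(143/119) since 119 mod 4 = 3, 143 mod 4 = 3; sign now +1
(143/119) = (24/119)   [reduce mod 119]
24 = 2^3·3; (2/119) = +1 since 119 mod 8 = 7, so (24/119) = (+1)^3·(3/119); sign now +1
reciprocity: (3/119) = -1·(119/3) since 3 mod 4 = 3, 119 mod 4 = 3; sign now -1
(119/3) = (2/3)   [reduce mod 3]
2 = 2^1·1; (2/3) = -1 since 3 mod 8 = 3, so (2/3) = (-1)^1·(1/3); sign now +1
(1/3) = 1; final value = sign = +1

1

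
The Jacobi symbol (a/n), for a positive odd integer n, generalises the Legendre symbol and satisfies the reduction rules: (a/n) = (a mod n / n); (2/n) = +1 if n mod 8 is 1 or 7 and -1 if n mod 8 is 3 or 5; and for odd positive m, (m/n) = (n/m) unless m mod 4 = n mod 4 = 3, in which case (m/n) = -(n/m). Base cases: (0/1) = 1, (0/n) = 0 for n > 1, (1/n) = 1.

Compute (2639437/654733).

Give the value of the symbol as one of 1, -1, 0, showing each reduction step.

-1

(2639437/654733): 2639437 mod 654733 = 20505, so (2639437/654733) = (20505/654733)
flip (20505/654733) -> (654733/20505): both odd, 20505 mod 4 = 1, 654733 mod 4 = 1, so the flip contributes +1; sign now +1
(654733/20505): 654733 mod 20505 = 19078, so (654733/20505) = (19078/20505)
factor out 2^1: 19078 = 2^1·9539; with 20505 mod 8 = 1, (2/20505) = +1; sign now +1; continue with (9539/20505)
flip (9539/20505) -> (20505/9539): both odd, 9539 mod 4 = 3, 20505 mod 4 = 1, so the flip contributes +1; sign now +1
(20505/9539): 20505 mod 9539 = 1427, so (20505/9539) = (1427/9539)
flip (1427/9539) -> (9539/1427): both odd, 1427 mod 4 = 3, 9539 mod 4 = 3, so the flip contributes -1; sign now -1
(9539/1427): 9539 mod 1427 = 977, so (9539/1427) = (977/1427)
flip (977/1427) -> (1427/977): both odd, 977 mod 4 = 1, 1427 mod 4 = 3, so the flip contributes +1; sign now -1
(1427/977): 1427 mod 977 = 450, so (1427/977) = (450/977)
factor out 2^1: 450 = 2^1·225; with 977 mod 8 = 1, (2/977) = +1; sign now -1; continue with (225/977)
flip (225/977) -> (977/225): both odd, 225 mod 4 = 1, 977 mod 4 = 1, so the flip contributes +1; sign now -1
(977/225): 977 mod 225 = 77, so (977/225) = (77/225)
flip (77/225) -> (225/77): both odd, 77 mod 4 = 1, 225 mod 4 = 1, so the flip contributes +1; sign now -1
(225/77): 225 mod 77 = 71, so (225/77) = (71/77)
flip (71/77) -> (77/71): both odd, 71 mod 4 = 3, 77 mod 4 = 1, so the flip contributes +1; sign now -1
(77/71): 77 mod 71 = 6, so (77/71) = (6/71)
factor out 2^1: 6 = 2^1·3; with 71 mod 8 = 7, (2/71) = +1; sign now -1; continue with (3/71)
flip (3/71) -> (71/3): both odd, 3 mod 4 = 3, 71 mod 4 = 3, so the flip contributes -1; sign now +1
(71/3): 71 mod 3 = 2, so (71/3) = (2/3)
factor out 2^1: 2 = 2^1·1; with 3 mod 8 = 3, (2/3) = -1; sign now -1; continue with (1/3)
reached (1/3) = 1, so the symbol is -1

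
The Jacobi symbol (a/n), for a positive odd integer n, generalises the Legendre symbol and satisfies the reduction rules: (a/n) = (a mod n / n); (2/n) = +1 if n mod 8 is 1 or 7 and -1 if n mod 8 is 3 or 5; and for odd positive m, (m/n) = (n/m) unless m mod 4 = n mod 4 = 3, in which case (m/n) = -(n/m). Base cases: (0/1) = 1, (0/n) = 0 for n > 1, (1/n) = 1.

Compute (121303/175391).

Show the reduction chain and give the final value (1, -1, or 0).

reciprocity: (121303/175391) = -1·(175391/121303) since 121303 mod 4 = 3, 175391 mod 4 = 3; sign now -1
(175391/121303) = (54088/121303)   [reduce mod 121303]
54088 = 2^3·6761; (2/121303) = +1 since 121303 mod 8 = 7, so (54088/121303) = (+1)^3·(6761/121303); sign now -1
reciprocity: (6761/121303) = +1·(121303/6761) since 6761 mod 4 = 1, 121303 mod 4 = 3; sign now -1
(121303/6761) = (6366/6761)   [reduce mod 6761]
6366 = 2^1·3183; (2/6761) = +1 since 6761 mod 8 = 1, so (6366/6761) = (+1)^1·(3183/6761); sign now -1
reciprocity: (3183/6761) = +1·(6761/3183) since 3183 mod 4 = 3, 6761 mod 4 = 1; sign now -1
(6761/3183) = (395/3183)   [reduce mod 3183]
reciprocity: (395/3183) = -1·(3183/395) since 395 mod 4 = 3, 3183 mod 4 = 3; sign now +1
(3183/395) = (23/395)   [reduce mod 395]
reciprocity: (23/395) = -1·(395/23) since 23 mod 4 = 3, 395 mod 4 = 3; sign now -1
(395/23) = (4/23)   [reduce mod 23]
4 = 2^2·1; (2/23) = +1 since 23 mod 8 = 7, so (4/23) = (+1)^2·(1/23); sign now -1
(1/23) = 1; final value = sign = -1

-1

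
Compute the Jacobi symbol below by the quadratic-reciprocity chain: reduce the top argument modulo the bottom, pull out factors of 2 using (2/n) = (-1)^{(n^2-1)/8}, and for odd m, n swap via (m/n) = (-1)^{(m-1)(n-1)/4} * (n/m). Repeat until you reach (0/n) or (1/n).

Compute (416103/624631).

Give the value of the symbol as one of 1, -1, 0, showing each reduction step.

reciprocity: (416103/624631) = -1·(624631/416103) since 416103 mod 4 = 3, 624631 mod 4 = 3; sign now -1
(624631/416103) = (208528/416103)   [reduce mod 416103]
208528 = 2^4·13033; (2/416103) = +1 since 416103 mod 8 = 7, so (208528/416103) = (+1)^4·(13033/416103); sign now -1
reciprocity: (13033/416103) = +1·(416103/13033) since 13033 mod 4 = 1, 416103 mod 4 = 3; sign now -1
(416103/13033) = (12080/13033)   [reduce mod 13033]
12080 = 2^4·755; (2/13033) = +1 since 13033 mod 8 = 1, so (12080/13033) = (+1)^4·(755/13033); sign now -1
reciprocity: (755/13033) = +1·(13033/755) since 755 mod 4 = 3, 13033 mod 4 = 1; sign now -1
(13033/755) = (198/755)   [reduce mod 755]
198 = 2^1·99; (2/755) = -1 since 755 mod 8 = 3, so (198/755) = (-1)^1·(99/755); sign now +1
reciprocity: (99/755) = -1·(755/99) since 99 mod 4 = 3, 755 mod 4 = 3; sign now -1
(755/99) = (62/99)   [reduce mod 99]
62 = 2^1·31; (2/99) = -1 since 99 mod 8 = 3, so (62/99) = (-1)^1·(31/99); sign now +1
reciprocity: (31/99) = -1·(99/31) since 31 mod 4 = 3, 99 mod 4 = 3; sign now -1
(99/31) = (6/31)   [reduce mod 31]
6 = 2^1·3; (2/31) = +1 since 31 mod 8 = 7, so (6/31) = (+1)^1·(3/31); sign now -1
reciprocity: (3/31) = -1·(31/3) since 3 mod 4 = 3, 31 mod 4 = 3; sign now +1
(31/3) = (1/3)   [reduce mod 3]
(1/3) = 1; final value = sign = +1

1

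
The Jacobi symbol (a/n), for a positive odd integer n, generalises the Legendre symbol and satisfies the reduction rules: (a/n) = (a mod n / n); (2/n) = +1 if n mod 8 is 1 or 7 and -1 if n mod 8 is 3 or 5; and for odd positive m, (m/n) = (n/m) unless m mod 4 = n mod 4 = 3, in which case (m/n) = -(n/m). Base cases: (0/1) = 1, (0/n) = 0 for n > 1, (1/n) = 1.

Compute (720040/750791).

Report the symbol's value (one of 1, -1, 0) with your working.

factor out 2^3: 720040 = 2^3·90005; with 750791 mod 8 = 7, (2/750791) = +1; sign now +1; continue with (90005/750791)
flip (90005/750791) -> (750791/90005): both odd, 90005 mod 4 = 1, 750791 mod 4 = 3, so the flip contributes +1; sign now +1
(750791/90005): 750791 mod 90005 = 30751, so (750791/90005) = (30751/90005)
flip (30751/90005) -> (90005/30751): both odd, 30751 mod 4 = 3, 90005 mod 4 = 1, so the flip contributes +1; sign now +1
(90005/30751): 90005 mod 30751 = 28503, so (90005/30751) = (28503/30751)
flip (28503/30751) -> (30751/28503): both odd, 28503 mod 4 = 3, 30751 mod 4 = 3, so the flip contributes -1; sign now -1
(30751/28503): 30751 mod 28503 = 2248, so (30751/28503) = (2248/28503)
factor out 2^3: 2248 = 2^3·281; with 28503 mod 8 = 7, (2/28503) = +1; sign now -1; continue with (281/28503)
flip (281/28503) -> (28503/281): both odd, 281 mod 4 = 1, 28503 mod 4 = 3, so the flip contributes +1; sign now -1
(28503/281): 28503 mod 281 = 122, so (28503/281) = (122/281)
factor out 2^1: 122 = 2^1·61; with 281 mod 8 = 1, (2/281) = +1; sign now -1; continue with (61/281)
flip (61/281) -> (281/61): both odd, 61 mod 4 = 1, 281 mod 4 = 1, so the flip contributes +1; sign now -1
(281/61): 281 mod 61 = 37, so (281/61) = (37/61)
flip (37/61) -> (61/37): both odd, 37 mod 4 = 1, 61 mod 4 = 1, so the flip contributes +1; sign now -1
(61/37): 61 mod 37 = 24, so (61/37) = (24/37)
factor out 2^3: 24 = 2^3·3; with 37 mod 8 = 5, (2/37) = -1; sign now +1; continue with (3/37)
flip (3/37) -> (37/3): both odd, 3 mod 4 = 3, 37 mod 4 = 1, so the flip contributes +1; sign now +1
(37/3): 37 mod 3 = 1, so (37/3) = (1/3)
reached (1/3) = 1, so the symbol is +1

1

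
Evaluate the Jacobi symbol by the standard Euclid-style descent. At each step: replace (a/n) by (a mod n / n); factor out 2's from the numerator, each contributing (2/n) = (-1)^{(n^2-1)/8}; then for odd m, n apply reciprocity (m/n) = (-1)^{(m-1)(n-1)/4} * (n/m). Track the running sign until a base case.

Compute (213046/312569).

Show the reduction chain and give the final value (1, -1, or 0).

factor out 2^1: 213046 = 2^1·106523; with 312569 mod 8 = 1, (2/312569) = +1; sign now +1; continue with (106523/312569)
flip (106523/312569) -> (312569/106523): both odd, 106523 mod 4 = 3, 312569 mod 4 = 1, so the flip contributes +1; sign now +1
(312569/106523): 312569 mod 106523 = 99523, so (312569/106523) = (99523/106523)
flip (99523/106523) -> (106523/99523): both odd, 99523 mod 4 = 3, 106523 mod 4 = 3, so the flip contributes -1; sign now -1
(106523/99523): 106523 mod 99523 = 7000, so (106523/99523) = (7000/99523)
factor out 2^3: 7000 = 2^3·875; with 99523 mod 8 = 3, (2/99523) = -1; sign now +1; continue with (875/99523)
flip (875/99523) -> (99523/875): both odd, 875 mod 4 = 3, 99523 mod 4 = 3, so the flip contributes -1; sign now -1
(99523/875): 99523 mod 875 = 648, so (99523/875) = (648/875)
factor out 2^3: 648 = 2^3·81; with 875 mod 8 = 3, (2/875) = -1; sign now +1; continue with (81/875)
flip (81/875) -> (875/81): both odd, 81 mod 4 = 1, 875 mod 4 = 3, so the flip contributes +1; sign now +1
(875/81): 875 mod 81 = 65, so (875/81) = (65/81)
flip (65/81) -> (81/65): both odd, 65 mod 4 = 1, 81 mod 4 = 1, so the flip contributes +1; sign now +1
(81/65): 81 mod 65 = 16, so (81/65) = (16/65)
factor out 2^4: 16 = 2^4·1; with 65 mod 8 = 1, (2/65) = +1; sign now +1; continue with (1/65)
reached (1/65) = 1, so the symbol is +1

1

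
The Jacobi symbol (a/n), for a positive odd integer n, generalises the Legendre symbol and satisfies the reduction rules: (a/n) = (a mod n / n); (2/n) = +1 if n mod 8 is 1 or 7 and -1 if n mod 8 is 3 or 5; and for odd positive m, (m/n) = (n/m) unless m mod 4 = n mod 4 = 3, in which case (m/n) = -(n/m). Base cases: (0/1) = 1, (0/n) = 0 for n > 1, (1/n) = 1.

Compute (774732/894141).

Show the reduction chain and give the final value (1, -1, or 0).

factor out 2^2: 774732 = 2^2·193683; with 894141 mod 8 = 5, (2/894141) = -1; sign now +1; continue with (193683/894141)
flip (193683/894141) -> (894141/193683): both odd, 193683 mod 4 = 3, 894141 mod 4 = 1, so the flip contributes +1; sign now +1
(894141/193683): 894141 mod 193683 = 119409, so (894141/193683) = (119409/193683)
flip (119409/193683) -> (193683/119409): both odd, 119409 mod 4 = 1, 193683 mod 4 = 3, so the flip contributes +1; sign now +1
(193683/119409): 193683 mod 119409 = 74274, so (193683/119409) = (74274/119409)
factor out 2^1: 74274 = 2^1·37137; with 119409 mod 8 = 1, (2/119409) = +1; sign now +1; continue with (37137/119409)
flip (37137/119409) -> (119409/37137): both odd, 37137 mod 4 = 1, 119409 mod 4 = 1, so the flip contributes +1; sign now +1
(119409/37137): 119409 mod 37137 = 7998, so (119409/37137) = (7998/37137)
factor out 2^1: 7998 = 2^1·3999; with 37137 mod 8 = 1, (2/37137) = +1; sign now +1; continue with (3999/37137)
flip (3999/37137) -> (37137/3999): both odd, 3999 mod 4 = 3, 37137 mod 4 = 1, so the flip contributes +1; sign now +1
(37137/3999): 37137 mod 3999 = 1146, so (37137/3999) = (1146/3999)
factor out 2^1: 1146 = 2^1·573; with 3999 mod 8 = 7, (2/3999) = +1; sign now +1; continue with (573/3999)
flip (573/3999) -> (3999/573): both odd, 573 mod 4 = 1, 3999 mod 4 = 3, so the flip contributes +1; sign now +1
(3999/573): 3999 mod 573 = 561, so (3999/573) = (561/573)
flip (561/573) -> (573/561): both odd, 561 mod 4 = 1, 573 mod 4 = 1, so the flip contributes +1; sign now +1
(573/561): 573 mod 561 = 12, so (573/561) = (12/561)
factor out 2^2: 12 = 2^2·3; with 561 mod 8 = 1, (2/561) = +1; sign now +1; continue with (3/561)
flip (3/561) -> (561/3): both odd, 3 mod 4 = 3, 561 mod 4 = 1, so the flip contributes +1; sign now +1
(561/3): 561 mod 3 = 0, so (561/3) = (0/3)
reached (0/3); gcd(a, n) > 1, so (0/3) = 0 and the symbol is 0

0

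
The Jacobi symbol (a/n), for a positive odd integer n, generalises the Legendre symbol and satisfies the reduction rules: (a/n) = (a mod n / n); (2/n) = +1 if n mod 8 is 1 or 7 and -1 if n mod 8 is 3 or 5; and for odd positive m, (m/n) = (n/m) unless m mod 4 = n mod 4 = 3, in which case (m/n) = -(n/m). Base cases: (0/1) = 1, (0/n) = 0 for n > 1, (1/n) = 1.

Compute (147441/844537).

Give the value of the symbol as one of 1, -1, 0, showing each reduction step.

1

reciprocity: (147441/844537) = +1·(844537/147441) since 147441 mod 4 = 1, 844537 mod 4 = 1; sign now +1
(844537/147441) = (107332/147441)   [reduce mod 147441]
107332 = 2^2·26833; (2/147441) = +1 since 147441 mod 8 = 1, so (107332/147441) = (+1)^2·(26833/147441); sign now +1
reciprocity: (26833/147441) = +1·(147441/26833) since 26833 mod 4 = 1, 147441 mod 4 = 1; sign now +1
(147441/26833) = (13276/26833)   [reduce mod 26833]
13276 = 2^2·3319; (2/26833) = +1 since 26833 mod 8 = 1, so (13276/26833) = (+1)^2·(3319/26833); sign now +1
reciprocity: (3319/26833) = +1·(26833/3319) since 3319 mod 4 = 3, 26833 mod 4 = 1; sign now +1
(26833/3319) = (281/3319)   [reduce mod 3319]
reciprocity: (281/3319) = +1·(3319/281) since 281 mod 4 = 1, 3319 mod 4 = 3; sign now +1
(3319/281) = (228/281)   [reduce mod 281]
228 = 2^2·57; (2/281) = +1 since 281 mod 8 = 1, so (228/281) = (+1)^2·(57/281); sign now +1
reciprocity: (57/281) = +1·(281/57) since 57 mod 4 = 1, 281 mod 4 = 1; sign now +1
(281/57) = (53/57)   [reduce mod 57]
reciprocity: (53/57) = +1·(57/53) since 53 mod 4 = 1, 57 mod 4 = 1; sign now +1
(57/53) = (4/53)   [reduce mod 53]
4 = 2^2·1; (2/53) = -1 since 53 mod 8 = 5, so (4/53) = (-1)^2·(1/53); sign now +1
(1/53) = 1; final value = sign = +1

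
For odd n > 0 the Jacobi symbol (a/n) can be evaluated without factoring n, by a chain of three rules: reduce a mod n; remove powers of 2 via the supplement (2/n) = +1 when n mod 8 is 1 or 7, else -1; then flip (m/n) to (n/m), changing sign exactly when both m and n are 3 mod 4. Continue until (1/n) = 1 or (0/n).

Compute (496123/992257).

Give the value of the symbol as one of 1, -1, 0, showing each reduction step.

reciprocity: (496123/992257) = +1·(992257/496123) since 496123 mod 4 = 3, 992257 mod 4 = 1; sign now +1
(992257/496123) = (11/496123)   [reduce mod 496123]
reciprocity: (11/496123) = -1·(496123/11) since 11 mod 4 = 3, 496123 mod 4 = 3; sign now -1
(496123/11) = (1/11)   [reduce mod 11]
(1/11) = 1; final value = sign = -1

-1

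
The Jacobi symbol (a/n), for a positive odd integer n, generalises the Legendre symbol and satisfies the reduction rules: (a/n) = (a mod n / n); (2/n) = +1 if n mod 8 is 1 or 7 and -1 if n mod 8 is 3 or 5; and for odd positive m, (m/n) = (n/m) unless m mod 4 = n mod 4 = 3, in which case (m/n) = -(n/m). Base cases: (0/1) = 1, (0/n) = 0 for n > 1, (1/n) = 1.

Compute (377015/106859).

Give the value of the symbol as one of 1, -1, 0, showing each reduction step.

1

(377015/106859): 377015 mod 106859 = 56438, so (377015/106859) = (56438/106859)
factor out 2^1: 56438 = 2^1·28219; with 106859 mod 8 = 3, (2/106859) = -1; sign now -1; continue with (28219/106859)
flip (28219/106859) -> (106859/28219): both odd, 28219 mod 4 = 3, 106859 mod 4 = 3, so the flip contributes -1; sign now +1
(106859/28219): 106859 mod 28219 = 22202, so (106859/28219) = (22202/28219)
factor out 2^1: 22202 = 2^1·11101; with 28219 mod 8 = 3, (2/28219) = -1; sign now -1; continue with (11101/28219)
flip (11101/28219) -> (28219/11101): both odd, 11101 mod 4 = 1, 28219 mod 4 = 3, so the flip contributes +1; sign now -1
(28219/11101): 28219 mod 11101 = 6017, so (28219/11101) = (6017/11101)
flip (6017/11101) -> (11101/6017): both odd, 6017 mod 4 = 1, 11101 mod 4 = 1, so the flip contributes +1; sign now -1
(11101/6017): 11101 mod 6017 = 5084, so (11101/6017) = (5084/6017)
factor out 2^2: 5084 = 2^2·1271; with 6017 mod 8 = 1, (2/6017) = +1; sign now -1; continue with (1271/6017)
flip (1271/6017) -> (6017/1271): both odd, 1271 mod 4 = 3, 6017 mod 4 = 1, so the flip contributes +1; sign now -1
(6017/1271): 6017 mod 1271 = 933, so (6017/1271) = (933/1271)
flip (933/1271) -> (1271/933): both odd, 933 mod 4 = 1, 1271 mod 4 = 3, so the flip contributes +1; sign now -1
(1271/933): 1271 mod 933 = 338, so (1271/933) = (338/933)
factor out 2^1: 338 = 2^1·169; with 933 mod 8 = 5, (2/933) = -1; sign now +1; continue with (169/933)
flip (169/933) -> (933/169): both odd, 169 mod 4 = 1, 933 mod 4 = 1, so the flip contributes +1; sign now +1
(933/169): 933 mod 169 = 88, so (933/169) = (88/169)
factor out 2^3: 88 = 2^3·11; with 169 mod 8 = 1, (2/169) = +1; sign now +1; continue with (11/169)
flip (11/169) -> (169/11): both odd, 11 mod 4 = 3, 169 mod 4 = 1, so the flip contributes +1; sign now +1
(169/11): 169 mod 11 = 4, so (169/11) = (4/11)
factor out 2^2: 4 = 2^2·1; with 11 mod 8 = 3, (2/11) = -1; sign now +1; continue with (1/11)
reached (1/11) = 1, so the symbol is +1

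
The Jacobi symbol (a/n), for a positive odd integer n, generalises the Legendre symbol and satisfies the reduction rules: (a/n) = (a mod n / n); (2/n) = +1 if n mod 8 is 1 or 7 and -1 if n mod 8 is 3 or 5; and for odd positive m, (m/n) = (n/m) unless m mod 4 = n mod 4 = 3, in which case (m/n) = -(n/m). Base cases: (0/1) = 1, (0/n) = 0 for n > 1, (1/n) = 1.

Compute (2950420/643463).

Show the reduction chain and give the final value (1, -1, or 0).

(2950420/643463): 2950420 mod 643463 = 376568, so (2950420/643463) = (376568/643463)
factor out 2^3: 376568 = 2^3·47071; with 643463 mod 8 = 7, (2/643463) = +1; sign now +1; continue with (47071/643463)
flip (47071/643463) -> (643463/47071): both odd, 47071 mod 4 = 3, 643463 mod 4 = 3, so the flip contributes -1; sign now -1
(643463/47071): 643463 mod 47071 = 31540, so (643463/47071) = (31540/47071)
factor out 2^2: 31540 = 2^2·7885; with 47071 mod 8 = 7, (2/47071) = +1; sign now -1; continue with (7885/47071)
flip (7885/47071) -> (47071/7885): both odd, 7885 mod 4 = 1, 47071 mod 4 = 3, so the flip contributes +1; sign now -1
(47071/7885): 47071 mod 7885 = 7646, so (47071/7885) = (7646/7885)
factor out 2^1: 7646 = 2^1·3823; with 7885 mod 8 = 5, (2/7885) = -1; sign now +1; continue with (3823/7885)
flip (3823/7885) -> (7885/3823): both odd, 3823 mod 4 = 3, 7885 mod 4 = 1, so the flip contributes +1; sign now +1
(7885/3823): 7885 mod 3823 = 239, so (7885/3823) = (239/3823)
flip (239/3823) -> (3823/239): both odd, 239 mod 4 = 3, 3823 mod 4 = 3, so the flip contributes -1; sign now -1
(3823/239): 3823 mod 239 = 238, so (3823/239) = (238/239)
factor out 2^1: 238 = 2^1·119; with 239 mod 8 = 7, (2/239) = +1; sign now -1; continue with (119/239)
flip (119/239) -> (239/119): both odd, 119 mod 4 = 3, 239 mod 4 = 3, so the flip contributes -1; sign now +1
(239/119): 239 mod 119 = 1, so (239/119) = (1/119)
reached (1/119) = 1, so the symbol is +1

1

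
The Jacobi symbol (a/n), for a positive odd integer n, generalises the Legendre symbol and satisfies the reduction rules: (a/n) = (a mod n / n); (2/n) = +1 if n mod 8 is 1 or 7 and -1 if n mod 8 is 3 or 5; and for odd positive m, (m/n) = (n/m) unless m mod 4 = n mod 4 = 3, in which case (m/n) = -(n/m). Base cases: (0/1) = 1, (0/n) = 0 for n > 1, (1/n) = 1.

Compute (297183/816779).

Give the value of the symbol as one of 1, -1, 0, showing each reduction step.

-1

reciprocity: (297183/816779) = -1·(816779/297183) since 297183 mod 4 = 3, 816779 mod 4 = 3; sign now -1
(816779/297183) = (222413/297183)   [reduce mod 297183]
reciprocity: (222413/297183) = +1·(297183/222413) since 222413 mod 4 = 1, 297183 mod 4 = 3; sign now -1
(297183/222413) = (74770/222413)   [reduce mod 222413]
74770 = 2^1·37385; (2/222413) = -1 since 222413 mod 8 = 5, so (74770/222413) = (-1)^1·(37385/222413); sign now +1
reciprocity: (37385/222413) = +1·(222413/37385) since 37385 mod 4 = 1, 222413 mod 4 = 1; sign now +1
(222413/37385) = (35488/37385)   [reduce mod 37385]
35488 = 2^5·1109; (2/37385) = +1 since 37385 mod 8 = 1, so (35488/37385) = (+1)^5·(1109/37385); sign now +1
reciprocity: (1109/37385) = +1·(37385/1109) since 1109 mod 4 = 1, 37385 mod 4 = 1; sign now +1
(37385/1109) = (788/1109)   [reduce mod 1109]
788 = 2^2·197; (2/1109) = -1 since 1109 mod 8 = 5, so (788/1109) = (-1)^2·(197/1109); sign now +1
reciprocity: (197/1109) = +1·(1109/197) since 197 mod 4 = 1, 1109 mod 4 = 1; sign now +1
(1109/197) = (124/197)   [reduce mod 197]
124 = 2^2·31; (2/197) = -1 since 197 mod 8 = 5, so (124/197) = (-1)^2·(31/197); sign now +1
reciprocity: (31/197) = +1·(197/31) since 31 mod 4 = 3, 197 mod 4 = 1; sign now +1
(197/31) = (11/31)   [reduce mod 31]
reciprocity: (11/31) = -1·(31/11) since 11 mod 4 = 3, 31 mod 4 = 3; sign now -1
(31/11) = (9/11)   [reduce mod 11]
reciprocity: (9/11) = +1·(11/9) since 9 mod 4 = 1, 11 mod 4 = 3; sign now -1
(11/9) = (2/9)   [reduce mod 9]
2 = 2^1·1; (2/9) = +1 since 9 mod 8 = 1, so (2/9) = (+1)^1·(1/9); sign now -1
(1/9) = 1; final value = sign = -1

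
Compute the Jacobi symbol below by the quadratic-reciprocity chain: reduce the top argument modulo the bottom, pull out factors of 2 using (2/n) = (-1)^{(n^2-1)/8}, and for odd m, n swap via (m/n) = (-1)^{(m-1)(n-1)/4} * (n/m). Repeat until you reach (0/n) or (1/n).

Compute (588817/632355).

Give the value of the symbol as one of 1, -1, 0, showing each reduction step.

reciprocity: (588817/632355) = +1·(632355/588817) since 588817 mod 4 = 1, 632355 mod 4 = 3; sign now +1
(632355/588817) = (43538/588817)   [reduce mod 588817]
43538 = 2^1·21769; (2/588817) = +1 since 588817 mod 8 = 1, so (43538/588817) = (+1)^1·(21769/588817); sign now +1
reciprocity: (21769/588817) = +1·(588817/21769) since 21769 mod 4 = 1, 588817 mod 4 = 1; sign now +1
(588817/21769) = (1054/21769)   [reduce mod 21769]
1054 = 2^1·527; (2/21769) = +1 since 21769 mod 8 = 1, so (1054/21769) = (+1)^1·(527/21769); sign now +1
reciprocity: (527/21769) = +1·(21769/527) since 527 mod 4 = 3, 21769 mod 4 = 1; sign now +1
(21769/527) = (162/527)   [reduce mod 527]
162 = 2^1·81; (2/527) = +1 since 527 mod 8 = 7, so (162/527) = (+1)^1·(81/527); sign now +1
reciprocity: (81/527) = +1·(527/81) since 81 mod 4 = 1, 527 mod 4 = 3; sign now +1
(527/81) = (41/81)   [reduce mod 81]
reciprocity: (41/81) = +1·(81/41) since 41 mod 4 = 1, 81 mod 4 = 1; sign now +1
(81/41) = (40/41)   [reduce mod 41]
40 = 2^3·5; (2/41) = +1 since 41 mod 8 = 1, so (40/41) = (+1)^3·(5/41); sign now +1
reciprocity: (5/41) = +1·(41/5) since 5 mod 4 = 1, 41 mod 4 = 1; sign now +1
(41/5) = (1/5)   [reduce mod 5]
(1/5) = 1; final value = sign = +1

1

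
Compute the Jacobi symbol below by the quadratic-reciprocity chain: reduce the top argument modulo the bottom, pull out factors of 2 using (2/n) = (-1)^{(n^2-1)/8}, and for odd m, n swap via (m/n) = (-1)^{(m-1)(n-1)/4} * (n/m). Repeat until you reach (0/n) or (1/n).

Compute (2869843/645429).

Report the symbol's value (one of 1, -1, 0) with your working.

(2869843/645429): 2869843 mod 645429 = 288127, so (2869843/645429) = (288127/645429)
flip (288127/645429) -> (645429/288127): both odd, 288127 mod 4 = 3, 645429 mod 4 = 1, so the flip contributes +1; sign now +1
(645429/288127): 645429 mod 288127 = 69175, so (645429/288127) = (69175/288127)
flip (69175/288127) -> (288127/69175): both odd, 69175 mod 4 = 3, 288127 mod 4 = 3, so the flip contributes -1; sign now -1
(288127/69175): 288127 mod 69175 = 11427, so (288127/69175) = (11427/69175)
flip (11427/69175) -> (69175/11427): both odd, 11427 mod 4 = 3, 69175 mod 4 = 3, so the flip contributes -1; sign now +1
(69175/11427): 69175 mod 11427 = 613, so (69175/11427) = (613/11427)
flip (613/11427) -> (11427/613): both odd, 613 mod 4 = 1, 11427 mod 4 = 3, so the flip contributes +1; sign now +1
(11427/613): 11427 mod 613 = 393, so (11427/613) = (393/613)
flip (393/613) -> (613/393): both odd, 393 mod 4 = 1, 613 mod 4 = 1, so the flip contributes +1; sign now +1
(613/393): 613 mod 393 = 220, so (613/393) = (220/393)
factor out 2^2: 220 = 2^2·55; with 393 mod 8 = 1, (2/393) = +1; sign now +1; continue with (55/393)
flip (55/393) -> (393/55): both odd, 55 mod 4 = 3, 393 mod 4 = 1, so the flip contributes +1; sign now +1
(393/55): 393 mod 55 = 8, so (393/55) = (8/55)
factor out 2^3: 8 = 2^3·1; with 55 mod 8 = 7, (2/55) = +1; sign now +1; continue with (1/55)
reached (1/55) = 1, so the symbol is +1

1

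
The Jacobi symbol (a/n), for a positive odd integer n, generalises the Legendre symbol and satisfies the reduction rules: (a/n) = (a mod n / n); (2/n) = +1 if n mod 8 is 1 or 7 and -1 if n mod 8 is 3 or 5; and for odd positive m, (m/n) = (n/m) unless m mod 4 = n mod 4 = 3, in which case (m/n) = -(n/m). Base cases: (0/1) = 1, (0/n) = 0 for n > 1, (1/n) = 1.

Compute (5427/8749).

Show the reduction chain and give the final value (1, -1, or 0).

reciprocity: (5427/8749) = +1·(8749/5427) since 5427 mod 4 = 3, 8749 mod 4 = 1; sign now +1
(8749/5427) = (3322/5427)   [reduce mod 5427]
3322 = 2^1·1661; (2/5427) = -1 since 5427 mod 8 = 3, so (3322/5427) = (-1)^1·(1661/5427); sign now -1
reciprocity: (1661/5427) = +1·(5427/1661) since 1661 mod 4 = 1, 5427 mod 4 = 3; sign now -1
(5427/1661) = (444/1661)   [reduce mod 1661]
444 = 2^2·111; (2/1661) = -1 since 1661 mod 8 = 5, so (444/1661) = (-1)^2·(111/1661); sign now -1
reciprocity: (111/1661) = +1·(1661/111) since 111 mod 4 = 3, 1661 mod 4 = 1; sign now -1
(1661/111) = (107/111)   [reduce mod 111]
reciprocity: (107/111) = -1·(111/107) since 107 mod 4 = 3, 111 mod 4 = 3; sign now +1
(111/107) = (4/107)   [reduce mod 107]
4 = 2^2·1; (2/107) = -1 since 107 mod 8 = 3, so (4/107) = (-1)^2·(1/107); sign now +1
(1/107) = 1; final value = sign = +1

1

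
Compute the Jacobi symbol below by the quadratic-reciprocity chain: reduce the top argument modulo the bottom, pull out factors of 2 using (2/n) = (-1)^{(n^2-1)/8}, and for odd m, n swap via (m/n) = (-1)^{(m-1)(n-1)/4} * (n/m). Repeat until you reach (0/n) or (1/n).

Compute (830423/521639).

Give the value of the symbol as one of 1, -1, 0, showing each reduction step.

1

(830423/521639): 830423 mod 521639 = 308784, so (830423/521639) = (308784/521639)
factor out 2^4: 308784 = 2^4·19299; with 521639 mod 8 = 7, (2/521639) = +1; sign now +1; continue with (19299/521639)
flip (19299/521639) -> (521639/19299): both odd, 19299 mod 4 = 3, 521639 mod 4 = 3, so the flip contributes -1; sign now -1
(521639/19299): 521639 mod 19299 = 566, so (521639/19299) = (566/19299)
factor out 2^1: 566 = 2^1·283; with 19299 mod 8 = 3, (2/19299) = -1; sign now +1; continue with (283/19299)
flip (283/19299) -> (19299/283): both odd, 283 mod 4 = 3, 19299 mod 4 = 3, so the flip contributes -1; sign now -1
(19299/283): 19299 mod 283 = 55, so (19299/283) = (55/283)
flip (55/283) -> (283/55): both odd, 55 mod 4 = 3, 283 mod 4 = 3, so the flip contributes -1; sign now +1
(283/55): 283 mod 55 = 8, so (283/55) = (8/55)
factor out 2^3: 8 = 2^3·1; with 55 mod 8 = 7, (2/55) = +1; sign now +1; continue with (1/55)
reached (1/55) = 1, so the symbol is +1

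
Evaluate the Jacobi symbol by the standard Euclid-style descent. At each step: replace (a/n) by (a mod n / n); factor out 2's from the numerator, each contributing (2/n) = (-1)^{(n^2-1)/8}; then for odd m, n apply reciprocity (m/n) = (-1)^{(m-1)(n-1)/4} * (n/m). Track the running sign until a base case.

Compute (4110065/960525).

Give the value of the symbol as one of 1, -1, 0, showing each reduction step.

(4110065/960525): 4110065 mod 960525 = 267965, so (4110065/960525) = (267965/960525)
flip (267965/960525) -> (960525/267965): both odd, 267965 mod 4 = 1, 960525 mod 4 = 1, so the flip contributes +1; sign now +1
(960525/267965): 960525 mod 267965 = 156630, so (960525/267965) = (156630/267965)
factor out 2^1: 156630 = 2^1·78315; with 267965 mod 8 = 5, (2/267965) = -1; sign now -1; continue with (78315/267965)
flip (78315/267965) -> (267965/78315): both odd, 78315 mod 4 = 3, 267965 mod 4 = 1, so the flip contributes +1; sign now -1
(267965/78315): 267965 mod 78315 = 33020, so (267965/78315) = (33020/78315)
factor out 2^2: 33020 = 2^2·8255; with 78315 mod 8 = 3, (2/78315) = -1; sign now -1; continue with (8255/78315)
flip (8255/78315) -> (78315/8255): both odd, 8255 mod 4 = 3, 78315 mod 4 = 3, so the flip contributes -1; sign now +1
(78315/8255): 78315 mod 8255 = 4020, so (78315/8255) = (4020/8255)
factor out 2^2: 4020 = 2^2·1005; with 8255 mod 8 = 7, (2/8255) = +1; sign now +1; continue with (1005/8255)
flip (1005/8255) -> (8255/1005): both odd, 1005 mod 4 = 1, 8255 mod 4 = 3, so the flip contributes +1; sign now +1
(8255/1005): 8255 mod 1005 = 215, so (8255/1005) = (215/1005)
flip (215/1005) -> (1005/215): both odd, 215 mod 4 = 3, 1005 mod 4 = 1, so the flip contributes +1; sign now +1
(1005/215): 1005 mod 215 = 145, so (1005/215) = (145/215)
flip (145/215) -> (215/145): both odd, 145 mod 4 = 1, 215 mod 4 = 3, so the flip contributes +1; sign now +1
(215/145): 215 mod 145 = 70, so (215/145) = (70/145)
factor out 2^1: 70 = 2^1·35; with 145 mod 8 = 1, (2/145) = +1; sign now +1; continue with (35/145)
flip (35/145) -> (145/35): both odd, 35 mod 4 = 3, 145 mod 4 = 1, so the flip contributes +1; sign now +1
(145/35): 145 mod 35 = 5, so (145/35) = (5/35)
flip (5/35) -> (35/5): both odd, 5 mod 4 = 1, 35 mod 4 = 3, so the flip contributes +1; sign now +1
(35/5): 35 mod 5 = 0, so (35/5) = (0/5)
reached (0/5); gcd(a, n) > 1, so (0/5) = 0 and the symbol is 0

0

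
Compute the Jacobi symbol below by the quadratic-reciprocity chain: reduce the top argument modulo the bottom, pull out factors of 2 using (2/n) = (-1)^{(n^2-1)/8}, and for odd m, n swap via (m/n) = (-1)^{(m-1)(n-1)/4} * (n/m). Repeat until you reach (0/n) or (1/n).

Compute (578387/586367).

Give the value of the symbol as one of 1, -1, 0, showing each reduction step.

1

reciprocity: (578387/586367) = -1·(586367/578387) since 578387 mod 4 = 3, 586367 mod 4 = 3; sign now -1
(586367/578387) = (7980/578387)   [reduce mod 578387]
7980 = 2^2·1995; (2/578387) = -1 since 578387 mod 8 = 3, so (7980/578387) = (-1)^2·(1995/578387); sign now -1
reciprocity: (1995/578387) = -1·(578387/1995) since 1995 mod 4 = 3, 578387 mod 4 = 3; sign now +1
(578387/1995) = (1832/1995)   [reduce mod 1995]
1832 = 2^3·229; (2/1995) = -1 since 1995 mod 8 = 3, so (1832/1995) = (-1)^3·(229/1995); sign now -1
reciprocity: (229/1995) = +1·(1995/229) since 229 mod 4 = 1, 1995 mod 4 = 3; sign now -1
(1995/229) = (163/229)   [reduce mod 229]
reciprocity: (163/229) = +1·(229/163) since 163 mod 4 = 3, 229 mod 4 = 1; sign now -1
(229/163) = (66/163)   [reduce mod 163]
66 = 2^1·33; (2/163) = -1 since 163 mod 8 = 3, so (66/163) = (-1)^1·(33/163); sign now +1
reciprocity: (33/163) = +1·(163/33) since 33 mod 4 = 1, 163 mod 4 = 3; sign now +1
(163/33) = (31/33)   [reduce mod 33]
reciprocity: (31/33) = +1·(33/31) since 31 mod 4 = 3, 33 mod 4 = 1; sign now +1
(33/31) = (2/31)   [reduce mod 31]
2 = 2^1·1; (2/31) = +1 since 31 mod 8 = 7, so (2/31) = (+1)^1·(1/31); sign now +1
(1/31) = 1; final value = sign = +1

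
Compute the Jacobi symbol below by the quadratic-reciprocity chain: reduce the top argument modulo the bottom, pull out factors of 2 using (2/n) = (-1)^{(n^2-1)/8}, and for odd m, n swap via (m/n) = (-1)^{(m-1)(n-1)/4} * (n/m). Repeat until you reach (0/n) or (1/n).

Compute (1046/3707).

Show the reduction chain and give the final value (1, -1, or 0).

factor out 2^1: 1046 = 2^1·523; with 3707 mod 8 = 3, (2/3707) = -1; sign now -1; continue with (523/3707)
flip (523/3707) -> (3707/523): both odd, 523 mod 4 = 3, 3707 mod 4 = 3, so the flip contributes -1; sign now +1
(3707/523): 3707 mod 523 = 46, so (3707/523) = (46/523)
factor out 2^1: 46 = 2^1·23; with 523 mod 8 = 3, (2/523) = -1; sign now -1; continue with (23/523)
flip (23/523) -> (523/23): both odd, 23 mod 4 = 3, 523 mod 4 = 3, so the flip contributes -1; sign now +1
(523/23): 523 mod 23 = 17, so (523/23) = (17/23)
flip (17/23) -> (23/17): both odd, 17 mod 4 = 1, 23 mod 4 = 3, so the flip contributes +1; sign now +1
(23/17): 23 mod 17 = 6, so (23/17) = (6/17)
factor out 2^1: 6 = 2^1·3; with 17 mod 8 = 1, (2/17) = +1; sign now +1; continue with (3/17)
flip (3/17) -> (17/3): both odd, 3 mod 4 = 3, 17 mod 4 = 1, so the flip contributes +1; sign now +1
(17/3): 17 mod 3 = 2, so (17/3) = (2/3)
factor out 2^1: 2 = 2^1·1; with 3 mod 8 = 3, (2/3) = -1; sign now -1; continue with (1/3)
reached (1/3) = 1, so the symbol is -1

-1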